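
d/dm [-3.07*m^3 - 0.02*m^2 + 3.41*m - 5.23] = -9.21*m^2 - 0.04*m + 3.41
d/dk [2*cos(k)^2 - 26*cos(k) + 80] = 2*(13 - 2*cos(k))*sin(k)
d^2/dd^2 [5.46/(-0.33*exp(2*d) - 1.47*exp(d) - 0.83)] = (-5.46*(0.66*exp(d) + 1.47)*(1.32*exp(d) + 2.94)*exp(d) + (7.2072*exp(d) + 8.0262)*(0.33*exp(2*d) + 1.47*exp(d) + 0.83))*exp(d)/(0.33*exp(2*d) + 1.47*exp(d) + 0.83)^3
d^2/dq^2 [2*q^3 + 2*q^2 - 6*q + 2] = 12*q + 4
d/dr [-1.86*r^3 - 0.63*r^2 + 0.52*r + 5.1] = -5.58*r^2 - 1.26*r + 0.52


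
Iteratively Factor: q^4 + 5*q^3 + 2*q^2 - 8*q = (q - 1)*(q^3 + 6*q^2 + 8*q) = (q - 1)*(q + 2)*(q^2 + 4*q) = (q - 1)*(q + 2)*(q + 4)*(q)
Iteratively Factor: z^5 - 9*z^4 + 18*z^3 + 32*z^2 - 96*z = (z + 2)*(z^4 - 11*z^3 + 40*z^2 - 48*z) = (z - 4)*(z + 2)*(z^3 - 7*z^2 + 12*z) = (z - 4)*(z - 3)*(z + 2)*(z^2 - 4*z) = z*(z - 4)*(z - 3)*(z + 2)*(z - 4)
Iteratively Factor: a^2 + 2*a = (a + 2)*(a)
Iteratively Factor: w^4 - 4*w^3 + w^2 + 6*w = (w + 1)*(w^3 - 5*w^2 + 6*w) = (w - 3)*(w + 1)*(w^2 - 2*w) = (w - 3)*(w - 2)*(w + 1)*(w)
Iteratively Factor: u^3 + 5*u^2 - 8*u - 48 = (u + 4)*(u^2 + u - 12) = (u - 3)*(u + 4)*(u + 4)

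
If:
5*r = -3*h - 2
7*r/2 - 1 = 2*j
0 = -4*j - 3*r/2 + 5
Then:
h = -104/51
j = 16/17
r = 14/17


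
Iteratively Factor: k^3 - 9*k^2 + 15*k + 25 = (k - 5)*(k^2 - 4*k - 5) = (k - 5)^2*(k + 1)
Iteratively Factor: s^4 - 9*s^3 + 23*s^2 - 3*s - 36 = (s - 4)*(s^3 - 5*s^2 + 3*s + 9) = (s - 4)*(s + 1)*(s^2 - 6*s + 9) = (s - 4)*(s - 3)*(s + 1)*(s - 3)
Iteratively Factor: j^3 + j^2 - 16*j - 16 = (j - 4)*(j^2 + 5*j + 4) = (j - 4)*(j + 4)*(j + 1)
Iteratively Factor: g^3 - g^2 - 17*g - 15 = (g + 1)*(g^2 - 2*g - 15) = (g - 5)*(g + 1)*(g + 3)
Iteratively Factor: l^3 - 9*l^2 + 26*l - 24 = (l - 3)*(l^2 - 6*l + 8) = (l - 4)*(l - 3)*(l - 2)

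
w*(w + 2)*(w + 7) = w^3 + 9*w^2 + 14*w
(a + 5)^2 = a^2 + 10*a + 25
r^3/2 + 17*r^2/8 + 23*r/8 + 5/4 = (r/2 + 1)*(r + 1)*(r + 5/4)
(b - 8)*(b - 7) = b^2 - 15*b + 56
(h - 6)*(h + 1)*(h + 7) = h^3 + 2*h^2 - 41*h - 42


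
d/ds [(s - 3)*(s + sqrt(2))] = 2*s - 3 + sqrt(2)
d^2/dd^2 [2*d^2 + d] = 4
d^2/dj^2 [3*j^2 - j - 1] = 6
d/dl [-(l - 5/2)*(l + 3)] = -2*l - 1/2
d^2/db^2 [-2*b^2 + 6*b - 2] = -4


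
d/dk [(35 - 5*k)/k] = -35/k^2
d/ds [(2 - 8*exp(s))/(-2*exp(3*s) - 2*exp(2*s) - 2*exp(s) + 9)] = 4*(-8*exp(3*s) - exp(2*s) + 2*exp(s) - 17)*exp(s)/(4*exp(6*s) + 8*exp(5*s) + 12*exp(4*s) - 28*exp(3*s) - 32*exp(2*s) - 36*exp(s) + 81)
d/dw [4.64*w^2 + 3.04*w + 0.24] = 9.28*w + 3.04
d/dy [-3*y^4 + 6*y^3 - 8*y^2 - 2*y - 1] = -12*y^3 + 18*y^2 - 16*y - 2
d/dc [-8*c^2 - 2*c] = -16*c - 2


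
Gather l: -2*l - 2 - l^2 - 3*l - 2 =-l^2 - 5*l - 4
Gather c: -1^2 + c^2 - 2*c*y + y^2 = c^2 - 2*c*y + y^2 - 1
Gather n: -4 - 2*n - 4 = -2*n - 8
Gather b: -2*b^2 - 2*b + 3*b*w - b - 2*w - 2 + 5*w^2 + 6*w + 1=-2*b^2 + b*(3*w - 3) + 5*w^2 + 4*w - 1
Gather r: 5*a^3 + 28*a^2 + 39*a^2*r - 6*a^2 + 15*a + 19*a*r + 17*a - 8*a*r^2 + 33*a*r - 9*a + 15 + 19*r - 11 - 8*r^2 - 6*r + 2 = 5*a^3 + 22*a^2 + 23*a + r^2*(-8*a - 8) + r*(39*a^2 + 52*a + 13) + 6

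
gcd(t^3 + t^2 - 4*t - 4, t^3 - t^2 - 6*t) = t + 2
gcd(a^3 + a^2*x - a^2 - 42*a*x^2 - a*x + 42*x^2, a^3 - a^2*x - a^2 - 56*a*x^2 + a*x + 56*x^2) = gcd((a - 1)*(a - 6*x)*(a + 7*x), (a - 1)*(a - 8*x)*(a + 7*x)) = a^2 + 7*a*x - a - 7*x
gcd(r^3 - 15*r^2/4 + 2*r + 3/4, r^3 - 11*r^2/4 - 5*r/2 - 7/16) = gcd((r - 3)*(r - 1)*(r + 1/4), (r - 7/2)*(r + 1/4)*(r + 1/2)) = r + 1/4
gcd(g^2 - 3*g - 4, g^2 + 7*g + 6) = g + 1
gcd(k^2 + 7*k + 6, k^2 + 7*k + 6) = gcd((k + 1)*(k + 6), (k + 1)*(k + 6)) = k^2 + 7*k + 6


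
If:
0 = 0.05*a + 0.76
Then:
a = -15.20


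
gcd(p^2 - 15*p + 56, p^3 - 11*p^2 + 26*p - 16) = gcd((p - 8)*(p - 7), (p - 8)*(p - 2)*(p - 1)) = p - 8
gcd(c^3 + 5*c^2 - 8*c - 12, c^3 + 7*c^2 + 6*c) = c^2 + 7*c + 6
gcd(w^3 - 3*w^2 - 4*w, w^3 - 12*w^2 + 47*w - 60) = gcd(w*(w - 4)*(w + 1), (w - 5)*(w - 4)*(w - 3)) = w - 4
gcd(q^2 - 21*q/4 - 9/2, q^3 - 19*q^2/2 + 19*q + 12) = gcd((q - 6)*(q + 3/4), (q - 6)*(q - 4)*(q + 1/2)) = q - 6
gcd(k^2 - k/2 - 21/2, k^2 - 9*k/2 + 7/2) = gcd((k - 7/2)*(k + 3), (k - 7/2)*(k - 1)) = k - 7/2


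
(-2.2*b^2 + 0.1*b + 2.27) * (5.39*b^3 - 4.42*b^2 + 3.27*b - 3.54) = -11.858*b^5 + 10.263*b^4 + 4.5993*b^3 - 1.9184*b^2 + 7.0689*b - 8.0358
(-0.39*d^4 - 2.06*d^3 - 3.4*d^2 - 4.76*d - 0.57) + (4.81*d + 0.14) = -0.39*d^4 - 2.06*d^3 - 3.4*d^2 + 0.0499999999999998*d - 0.43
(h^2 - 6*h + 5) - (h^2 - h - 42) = 47 - 5*h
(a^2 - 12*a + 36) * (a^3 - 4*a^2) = a^5 - 16*a^4 + 84*a^3 - 144*a^2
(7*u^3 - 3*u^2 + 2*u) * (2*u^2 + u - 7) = 14*u^5 + u^4 - 48*u^3 + 23*u^2 - 14*u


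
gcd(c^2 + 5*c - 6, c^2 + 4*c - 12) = c + 6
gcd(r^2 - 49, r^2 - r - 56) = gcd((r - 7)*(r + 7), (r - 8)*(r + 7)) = r + 7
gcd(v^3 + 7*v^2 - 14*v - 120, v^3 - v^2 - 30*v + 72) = v^2 + 2*v - 24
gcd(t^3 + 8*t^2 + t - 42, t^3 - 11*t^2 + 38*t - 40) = t - 2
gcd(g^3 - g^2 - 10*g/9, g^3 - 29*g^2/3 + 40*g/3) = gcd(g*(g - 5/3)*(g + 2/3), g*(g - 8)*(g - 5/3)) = g^2 - 5*g/3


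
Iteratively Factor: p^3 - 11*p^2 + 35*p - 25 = (p - 5)*(p^2 - 6*p + 5) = (p - 5)*(p - 1)*(p - 5)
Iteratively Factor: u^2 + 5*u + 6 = (u + 3)*(u + 2)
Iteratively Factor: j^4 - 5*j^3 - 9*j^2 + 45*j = (j + 3)*(j^3 - 8*j^2 + 15*j) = (j - 3)*(j + 3)*(j^2 - 5*j) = (j - 5)*(j - 3)*(j + 3)*(j)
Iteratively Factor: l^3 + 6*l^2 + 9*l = (l + 3)*(l^2 + 3*l) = (l + 3)^2*(l)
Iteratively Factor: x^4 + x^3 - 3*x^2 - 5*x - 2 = (x + 1)*(x^3 - 3*x - 2) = (x - 2)*(x + 1)*(x^2 + 2*x + 1) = (x - 2)*(x + 1)^2*(x + 1)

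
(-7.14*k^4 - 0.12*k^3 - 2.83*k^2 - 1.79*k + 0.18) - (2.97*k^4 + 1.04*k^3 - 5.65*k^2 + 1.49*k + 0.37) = -10.11*k^4 - 1.16*k^3 + 2.82*k^2 - 3.28*k - 0.19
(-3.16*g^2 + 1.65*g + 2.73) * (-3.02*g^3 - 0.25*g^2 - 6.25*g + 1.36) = 9.5432*g^5 - 4.193*g^4 + 11.0929*g^3 - 15.2926*g^2 - 14.8185*g + 3.7128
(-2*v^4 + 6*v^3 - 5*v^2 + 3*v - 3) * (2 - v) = 2*v^5 - 10*v^4 + 17*v^3 - 13*v^2 + 9*v - 6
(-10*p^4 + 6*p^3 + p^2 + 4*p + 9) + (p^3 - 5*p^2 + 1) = -10*p^4 + 7*p^3 - 4*p^2 + 4*p + 10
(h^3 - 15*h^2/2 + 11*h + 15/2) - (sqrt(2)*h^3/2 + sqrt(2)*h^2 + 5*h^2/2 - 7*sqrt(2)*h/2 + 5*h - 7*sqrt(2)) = -sqrt(2)*h^3/2 + h^3 - 10*h^2 - sqrt(2)*h^2 + 7*sqrt(2)*h/2 + 6*h + 15/2 + 7*sqrt(2)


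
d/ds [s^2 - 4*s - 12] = 2*s - 4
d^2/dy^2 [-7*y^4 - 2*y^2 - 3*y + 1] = -84*y^2 - 4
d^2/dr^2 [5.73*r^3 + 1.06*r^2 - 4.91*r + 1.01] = 34.38*r + 2.12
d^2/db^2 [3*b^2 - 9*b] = 6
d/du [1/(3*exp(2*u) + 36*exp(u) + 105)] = 2*(-exp(u) - 6)*exp(u)/(3*(exp(2*u) + 12*exp(u) + 35)^2)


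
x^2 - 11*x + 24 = (x - 8)*(x - 3)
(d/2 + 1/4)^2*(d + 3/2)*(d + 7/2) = d^4/4 + 3*d^3/2 + 21*d^2/8 + 13*d/8 + 21/64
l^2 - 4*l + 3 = (l - 3)*(l - 1)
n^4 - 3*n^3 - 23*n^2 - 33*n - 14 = (n - 7)*(n + 1)^2*(n + 2)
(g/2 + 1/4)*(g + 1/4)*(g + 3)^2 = g^4/2 + 27*g^3/8 + 109*g^2/16 + 15*g/4 + 9/16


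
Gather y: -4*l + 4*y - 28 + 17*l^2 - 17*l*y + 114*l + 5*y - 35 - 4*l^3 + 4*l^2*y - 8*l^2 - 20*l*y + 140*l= -4*l^3 + 9*l^2 + 250*l + y*(4*l^2 - 37*l + 9) - 63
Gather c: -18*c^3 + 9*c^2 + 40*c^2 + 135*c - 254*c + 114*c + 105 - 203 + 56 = -18*c^3 + 49*c^2 - 5*c - 42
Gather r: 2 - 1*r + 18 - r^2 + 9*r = -r^2 + 8*r + 20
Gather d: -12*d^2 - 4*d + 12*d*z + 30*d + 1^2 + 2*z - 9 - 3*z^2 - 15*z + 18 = -12*d^2 + d*(12*z + 26) - 3*z^2 - 13*z + 10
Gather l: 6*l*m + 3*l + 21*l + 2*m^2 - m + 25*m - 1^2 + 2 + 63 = l*(6*m + 24) + 2*m^2 + 24*m + 64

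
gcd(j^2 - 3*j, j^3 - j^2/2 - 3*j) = j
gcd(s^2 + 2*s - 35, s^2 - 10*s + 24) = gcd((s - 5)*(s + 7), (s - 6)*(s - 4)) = 1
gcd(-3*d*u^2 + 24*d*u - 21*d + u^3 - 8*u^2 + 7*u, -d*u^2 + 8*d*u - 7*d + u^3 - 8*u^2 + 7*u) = u^2 - 8*u + 7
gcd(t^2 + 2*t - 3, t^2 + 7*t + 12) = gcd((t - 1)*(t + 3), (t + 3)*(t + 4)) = t + 3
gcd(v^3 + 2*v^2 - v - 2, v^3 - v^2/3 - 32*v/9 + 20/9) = v + 2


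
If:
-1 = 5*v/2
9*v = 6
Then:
No Solution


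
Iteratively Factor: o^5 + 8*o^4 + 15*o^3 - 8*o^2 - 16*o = (o + 4)*(o^4 + 4*o^3 - o^2 - 4*o) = (o + 4)^2*(o^3 - o) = (o - 1)*(o + 4)^2*(o^2 + o) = (o - 1)*(o + 1)*(o + 4)^2*(o)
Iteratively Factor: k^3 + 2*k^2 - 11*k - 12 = (k - 3)*(k^2 + 5*k + 4) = (k - 3)*(k + 4)*(k + 1)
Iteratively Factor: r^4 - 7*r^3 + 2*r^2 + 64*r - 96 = (r - 4)*(r^3 - 3*r^2 - 10*r + 24) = (r - 4)*(r - 2)*(r^2 - r - 12) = (r - 4)^2*(r - 2)*(r + 3)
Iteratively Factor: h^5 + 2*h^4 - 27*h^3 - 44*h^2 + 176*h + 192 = (h + 4)*(h^4 - 2*h^3 - 19*h^2 + 32*h + 48) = (h + 1)*(h + 4)*(h^3 - 3*h^2 - 16*h + 48) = (h - 3)*(h + 1)*(h + 4)*(h^2 - 16) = (h - 3)*(h + 1)*(h + 4)^2*(h - 4)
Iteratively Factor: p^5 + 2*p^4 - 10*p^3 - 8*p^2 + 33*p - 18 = (p - 1)*(p^4 + 3*p^3 - 7*p^2 - 15*p + 18) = (p - 2)*(p - 1)*(p^3 + 5*p^2 + 3*p - 9) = (p - 2)*(p - 1)*(p + 3)*(p^2 + 2*p - 3) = (p - 2)*(p - 1)^2*(p + 3)*(p + 3)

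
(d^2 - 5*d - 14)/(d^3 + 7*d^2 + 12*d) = (d^2 - 5*d - 14)/(d*(d^2 + 7*d + 12))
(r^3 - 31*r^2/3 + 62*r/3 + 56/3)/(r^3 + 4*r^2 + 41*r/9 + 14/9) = 3*(r^2 - 11*r + 28)/(3*r^2 + 10*r + 7)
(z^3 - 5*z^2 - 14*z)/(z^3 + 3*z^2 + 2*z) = (z - 7)/(z + 1)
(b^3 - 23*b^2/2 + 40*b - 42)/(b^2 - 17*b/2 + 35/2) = (b^2 - 8*b + 12)/(b - 5)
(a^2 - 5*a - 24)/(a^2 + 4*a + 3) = (a - 8)/(a + 1)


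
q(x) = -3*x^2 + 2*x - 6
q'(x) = 2 - 6*x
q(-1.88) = -20.36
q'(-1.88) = 13.28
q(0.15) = -5.77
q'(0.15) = 1.10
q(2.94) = -26.05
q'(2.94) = -15.64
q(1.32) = -8.59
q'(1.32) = -5.92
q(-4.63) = -79.57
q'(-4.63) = 29.78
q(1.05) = -7.21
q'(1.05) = -4.30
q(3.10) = -28.63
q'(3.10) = -16.60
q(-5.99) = -125.62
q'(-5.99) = 37.94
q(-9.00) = -267.00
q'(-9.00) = 56.00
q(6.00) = -102.00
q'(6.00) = -34.00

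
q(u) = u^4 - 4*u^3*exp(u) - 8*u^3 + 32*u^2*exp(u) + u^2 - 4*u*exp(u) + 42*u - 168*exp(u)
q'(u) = -4*u^3*exp(u) + 4*u^3 + 20*u^2*exp(u) - 24*u^2 + 60*u*exp(u) + 2*u - 172*exp(u) + 42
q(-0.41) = -123.12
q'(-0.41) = -91.19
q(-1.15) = -69.47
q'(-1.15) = -64.13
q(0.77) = -302.83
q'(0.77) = -218.90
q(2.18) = -548.58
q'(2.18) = 83.50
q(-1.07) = -74.59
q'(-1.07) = -64.00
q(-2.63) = 99.68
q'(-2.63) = -210.59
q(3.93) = 3381.03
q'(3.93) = 6535.01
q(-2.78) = 133.52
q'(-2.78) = -241.08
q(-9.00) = 12096.66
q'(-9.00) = -4835.53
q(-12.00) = 34200.07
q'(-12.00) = -10349.95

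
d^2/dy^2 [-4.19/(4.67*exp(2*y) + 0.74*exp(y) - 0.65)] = (-4.19*(9.34*exp(y) + 0.74)*(18.68*exp(y) + 1.48)*exp(y) + (78.2692*exp(y) + 3.1006)*(4.67*exp(2*y) + 0.74*exp(y) - 0.65))*exp(y)/(4.67*exp(2*y) + 0.74*exp(y) - 0.65)^3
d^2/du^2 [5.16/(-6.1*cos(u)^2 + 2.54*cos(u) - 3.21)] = (768.0144*(1 - cos(u)^2)^2 - 239.84712*cos(u)^3 + 13.145616*cos(u)^2 + 521.765784*cos(u) - 632.518992)/(6.1*cos(u)^2 - 2.54*cos(u) + 3.21)^3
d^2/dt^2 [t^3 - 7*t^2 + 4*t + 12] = 6*t - 14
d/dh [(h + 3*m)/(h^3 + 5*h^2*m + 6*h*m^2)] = 2*(-h - m)/(h^2*(h^2 + 4*h*m + 4*m^2))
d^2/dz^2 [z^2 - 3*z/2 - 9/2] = 2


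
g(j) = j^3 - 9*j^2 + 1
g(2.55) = -40.94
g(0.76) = -3.76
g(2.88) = -49.76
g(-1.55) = -24.35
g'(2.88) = -26.96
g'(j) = 3*j^2 - 18*j = 3*j*(j - 6)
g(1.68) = -19.66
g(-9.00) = -1457.00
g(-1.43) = -20.33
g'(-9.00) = 405.00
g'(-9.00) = 405.00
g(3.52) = -66.90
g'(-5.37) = 183.17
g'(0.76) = -11.95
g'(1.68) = -21.77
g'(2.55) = -26.39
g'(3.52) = -26.19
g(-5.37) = -413.39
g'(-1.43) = 31.87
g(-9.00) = -1457.00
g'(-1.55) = 35.11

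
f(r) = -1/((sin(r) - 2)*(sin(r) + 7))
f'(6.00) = 0.02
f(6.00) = 0.07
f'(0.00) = 0.03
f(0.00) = 0.07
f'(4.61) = -0.00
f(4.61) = 0.06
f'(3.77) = -0.01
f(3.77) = 0.06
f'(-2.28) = -0.01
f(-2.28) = 0.06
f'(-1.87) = -0.00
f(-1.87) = 0.06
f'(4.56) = -0.00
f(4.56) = 0.06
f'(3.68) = -0.01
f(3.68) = 0.06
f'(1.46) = 0.01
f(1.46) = 0.12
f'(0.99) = 0.04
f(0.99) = 0.11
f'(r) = cos(r)/((sin(r) - 2)*(sin(r) + 7)^2) + cos(r)/((sin(r) - 2)^2*(sin(r) + 7))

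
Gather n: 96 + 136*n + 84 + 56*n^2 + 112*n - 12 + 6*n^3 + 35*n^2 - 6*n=6*n^3 + 91*n^2 + 242*n + 168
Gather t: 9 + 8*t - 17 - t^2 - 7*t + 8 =-t^2 + t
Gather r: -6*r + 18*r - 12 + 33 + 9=12*r + 30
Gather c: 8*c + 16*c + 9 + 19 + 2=24*c + 30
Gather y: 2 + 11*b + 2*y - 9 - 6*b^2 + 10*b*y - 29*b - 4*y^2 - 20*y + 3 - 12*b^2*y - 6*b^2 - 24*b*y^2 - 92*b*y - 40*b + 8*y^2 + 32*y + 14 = -12*b^2 - 58*b + y^2*(4 - 24*b) + y*(-12*b^2 - 82*b + 14) + 10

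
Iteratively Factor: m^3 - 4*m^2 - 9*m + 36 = (m - 4)*(m^2 - 9) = (m - 4)*(m + 3)*(m - 3)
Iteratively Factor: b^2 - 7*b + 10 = (b - 2)*(b - 5)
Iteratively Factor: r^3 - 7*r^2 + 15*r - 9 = (r - 3)*(r^2 - 4*r + 3) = (r - 3)*(r - 1)*(r - 3)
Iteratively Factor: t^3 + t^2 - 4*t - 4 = (t - 2)*(t^2 + 3*t + 2) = (t - 2)*(t + 2)*(t + 1)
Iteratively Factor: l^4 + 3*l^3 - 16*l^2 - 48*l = (l)*(l^3 + 3*l^2 - 16*l - 48) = l*(l - 4)*(l^2 + 7*l + 12) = l*(l - 4)*(l + 3)*(l + 4)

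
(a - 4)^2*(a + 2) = a^3 - 6*a^2 + 32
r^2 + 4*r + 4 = (r + 2)^2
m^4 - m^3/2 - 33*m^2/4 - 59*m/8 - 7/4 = (m - 7/2)*(m + 1/2)^2*(m + 2)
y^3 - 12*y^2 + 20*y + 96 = (y - 8)*(y - 6)*(y + 2)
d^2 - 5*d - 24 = (d - 8)*(d + 3)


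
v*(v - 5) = v^2 - 5*v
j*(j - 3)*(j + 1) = j^3 - 2*j^2 - 3*j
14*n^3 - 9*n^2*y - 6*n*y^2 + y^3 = (-7*n + y)*(-n + y)*(2*n + y)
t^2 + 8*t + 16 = (t + 4)^2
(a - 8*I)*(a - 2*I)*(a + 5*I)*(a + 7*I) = a^4 + 2*I*a^3 + 69*a^2 + 158*I*a + 560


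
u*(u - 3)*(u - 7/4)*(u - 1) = u^4 - 23*u^3/4 + 10*u^2 - 21*u/4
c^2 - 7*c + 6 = (c - 6)*(c - 1)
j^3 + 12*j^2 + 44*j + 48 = (j + 2)*(j + 4)*(j + 6)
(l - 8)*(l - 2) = l^2 - 10*l + 16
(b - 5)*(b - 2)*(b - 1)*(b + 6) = b^4 - 2*b^3 - 31*b^2 + 92*b - 60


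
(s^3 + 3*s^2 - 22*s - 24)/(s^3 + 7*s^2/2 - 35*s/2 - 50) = 2*(s^2 + 7*s + 6)/(2*s^2 + 15*s + 25)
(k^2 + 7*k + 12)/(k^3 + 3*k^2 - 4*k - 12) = (k + 4)/(k^2 - 4)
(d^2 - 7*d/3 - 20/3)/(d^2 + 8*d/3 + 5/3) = (d - 4)/(d + 1)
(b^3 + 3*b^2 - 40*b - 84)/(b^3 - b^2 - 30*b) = (b^2 + 9*b + 14)/(b*(b + 5))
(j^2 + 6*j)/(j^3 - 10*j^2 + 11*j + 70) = j*(j + 6)/(j^3 - 10*j^2 + 11*j + 70)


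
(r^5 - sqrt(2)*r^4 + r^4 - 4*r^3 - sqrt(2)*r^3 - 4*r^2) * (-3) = -3*r^5 - 3*r^4 + 3*sqrt(2)*r^4 + 3*sqrt(2)*r^3 + 12*r^3 + 12*r^2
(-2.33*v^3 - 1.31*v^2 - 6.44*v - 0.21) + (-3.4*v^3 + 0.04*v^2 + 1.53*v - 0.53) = -5.73*v^3 - 1.27*v^2 - 4.91*v - 0.74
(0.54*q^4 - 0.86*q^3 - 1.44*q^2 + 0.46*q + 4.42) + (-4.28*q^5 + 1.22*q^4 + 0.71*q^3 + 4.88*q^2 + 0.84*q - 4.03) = -4.28*q^5 + 1.76*q^4 - 0.15*q^3 + 3.44*q^2 + 1.3*q + 0.39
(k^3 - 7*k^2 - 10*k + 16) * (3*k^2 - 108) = 3*k^5 - 21*k^4 - 138*k^3 + 804*k^2 + 1080*k - 1728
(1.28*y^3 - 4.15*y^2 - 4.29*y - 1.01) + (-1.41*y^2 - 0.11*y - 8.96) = 1.28*y^3 - 5.56*y^2 - 4.4*y - 9.97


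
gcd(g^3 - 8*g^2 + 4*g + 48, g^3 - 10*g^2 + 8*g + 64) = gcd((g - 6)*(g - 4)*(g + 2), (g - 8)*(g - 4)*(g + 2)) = g^2 - 2*g - 8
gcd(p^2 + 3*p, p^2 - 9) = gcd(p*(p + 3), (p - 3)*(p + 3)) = p + 3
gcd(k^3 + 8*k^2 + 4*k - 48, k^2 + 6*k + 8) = k + 4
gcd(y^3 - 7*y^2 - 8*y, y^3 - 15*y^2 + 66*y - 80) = y - 8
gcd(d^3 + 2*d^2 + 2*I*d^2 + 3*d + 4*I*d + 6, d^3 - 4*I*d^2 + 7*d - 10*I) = d - I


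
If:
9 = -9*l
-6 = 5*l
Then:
No Solution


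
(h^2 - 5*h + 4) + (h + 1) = h^2 - 4*h + 5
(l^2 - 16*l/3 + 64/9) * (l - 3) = l^3 - 25*l^2/3 + 208*l/9 - 64/3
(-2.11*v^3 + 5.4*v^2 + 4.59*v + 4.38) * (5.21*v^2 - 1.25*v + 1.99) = -10.9931*v^5 + 30.7715*v^4 + 12.965*v^3 + 27.8283*v^2 + 3.6591*v + 8.7162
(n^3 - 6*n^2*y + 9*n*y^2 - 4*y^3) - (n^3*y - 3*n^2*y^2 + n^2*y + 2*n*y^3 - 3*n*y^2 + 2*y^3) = -n^3*y + n^3 + 3*n^2*y^2 - 7*n^2*y - 2*n*y^3 + 12*n*y^2 - 6*y^3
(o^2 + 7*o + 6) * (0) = 0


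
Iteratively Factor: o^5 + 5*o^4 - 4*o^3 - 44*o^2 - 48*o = (o + 2)*(o^4 + 3*o^3 - 10*o^2 - 24*o) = (o + 2)^2*(o^3 + o^2 - 12*o) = o*(o + 2)^2*(o^2 + o - 12) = o*(o + 2)^2*(o + 4)*(o - 3)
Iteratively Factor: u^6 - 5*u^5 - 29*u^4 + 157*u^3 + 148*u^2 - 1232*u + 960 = (u + 4)*(u^5 - 9*u^4 + 7*u^3 + 129*u^2 - 368*u + 240) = (u - 4)*(u + 4)*(u^4 - 5*u^3 - 13*u^2 + 77*u - 60) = (u - 4)*(u + 4)^2*(u^3 - 9*u^2 + 23*u - 15) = (u - 5)*(u - 4)*(u + 4)^2*(u^2 - 4*u + 3) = (u - 5)*(u - 4)*(u - 1)*(u + 4)^2*(u - 3)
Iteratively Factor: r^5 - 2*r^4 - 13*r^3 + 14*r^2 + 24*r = (r - 4)*(r^4 + 2*r^3 - 5*r^2 - 6*r) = (r - 4)*(r + 1)*(r^3 + r^2 - 6*r) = (r - 4)*(r + 1)*(r + 3)*(r^2 - 2*r) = r*(r - 4)*(r + 1)*(r + 3)*(r - 2)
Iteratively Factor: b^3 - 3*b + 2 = (b - 1)*(b^2 + b - 2) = (b - 1)*(b + 2)*(b - 1)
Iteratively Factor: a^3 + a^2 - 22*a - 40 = (a - 5)*(a^2 + 6*a + 8) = (a - 5)*(a + 2)*(a + 4)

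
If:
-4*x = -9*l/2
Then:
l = 8*x/9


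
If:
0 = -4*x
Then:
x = 0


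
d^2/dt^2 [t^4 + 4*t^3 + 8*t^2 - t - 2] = 12*t^2 + 24*t + 16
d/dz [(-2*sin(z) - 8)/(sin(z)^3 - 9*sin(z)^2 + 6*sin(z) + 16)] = 2*(2*sin(z)^3 + 3*sin(z)^2 - 72*sin(z) + 8)*cos(z)/(sin(z)^3 - 9*sin(z)^2 + 6*sin(z) + 16)^2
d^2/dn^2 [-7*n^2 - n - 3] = -14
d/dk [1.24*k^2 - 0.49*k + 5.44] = 2.48*k - 0.49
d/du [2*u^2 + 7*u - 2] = 4*u + 7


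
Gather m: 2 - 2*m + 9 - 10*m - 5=6 - 12*m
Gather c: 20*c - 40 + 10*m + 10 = 20*c + 10*m - 30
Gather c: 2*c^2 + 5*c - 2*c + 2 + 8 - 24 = 2*c^2 + 3*c - 14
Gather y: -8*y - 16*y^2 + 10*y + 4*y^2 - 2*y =-12*y^2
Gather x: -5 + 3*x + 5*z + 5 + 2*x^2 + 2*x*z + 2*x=2*x^2 + x*(2*z + 5) + 5*z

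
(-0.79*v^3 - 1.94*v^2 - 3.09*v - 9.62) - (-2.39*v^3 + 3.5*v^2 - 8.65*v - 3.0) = 1.6*v^3 - 5.44*v^2 + 5.56*v - 6.62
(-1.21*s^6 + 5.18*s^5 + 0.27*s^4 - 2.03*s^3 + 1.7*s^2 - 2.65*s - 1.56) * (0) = 0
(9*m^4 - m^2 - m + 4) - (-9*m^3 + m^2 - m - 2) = 9*m^4 + 9*m^3 - 2*m^2 + 6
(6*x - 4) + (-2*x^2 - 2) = -2*x^2 + 6*x - 6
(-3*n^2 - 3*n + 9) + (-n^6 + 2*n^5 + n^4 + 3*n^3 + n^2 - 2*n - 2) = -n^6 + 2*n^5 + n^4 + 3*n^3 - 2*n^2 - 5*n + 7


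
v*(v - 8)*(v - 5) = v^3 - 13*v^2 + 40*v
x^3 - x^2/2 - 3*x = x*(x - 2)*(x + 3/2)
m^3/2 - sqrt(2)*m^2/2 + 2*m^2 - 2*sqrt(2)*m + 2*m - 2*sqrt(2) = (m/2 + 1)*(m + 2)*(m - sqrt(2))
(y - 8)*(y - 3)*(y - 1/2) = y^3 - 23*y^2/2 + 59*y/2 - 12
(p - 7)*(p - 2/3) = p^2 - 23*p/3 + 14/3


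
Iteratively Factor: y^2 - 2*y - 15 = (y + 3)*(y - 5)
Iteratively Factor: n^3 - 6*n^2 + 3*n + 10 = (n - 5)*(n^2 - n - 2) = (n - 5)*(n + 1)*(n - 2)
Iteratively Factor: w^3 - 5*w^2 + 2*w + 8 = (w - 4)*(w^2 - w - 2) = (w - 4)*(w - 2)*(w + 1)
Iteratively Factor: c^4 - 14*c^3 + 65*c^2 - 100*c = (c)*(c^3 - 14*c^2 + 65*c - 100) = c*(c - 5)*(c^2 - 9*c + 20) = c*(c - 5)^2*(c - 4)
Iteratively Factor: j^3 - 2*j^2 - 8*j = (j + 2)*(j^2 - 4*j) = j*(j + 2)*(j - 4)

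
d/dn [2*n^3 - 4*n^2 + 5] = 2*n*(3*n - 4)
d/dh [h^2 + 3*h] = 2*h + 3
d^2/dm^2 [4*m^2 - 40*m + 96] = 8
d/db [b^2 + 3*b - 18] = 2*b + 3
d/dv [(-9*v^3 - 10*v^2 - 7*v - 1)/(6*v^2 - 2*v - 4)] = (-27*v^4 + 18*v^3 + 85*v^2 + 46*v + 13)/(2*(9*v^4 - 6*v^3 - 11*v^2 + 4*v + 4))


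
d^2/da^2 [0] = 0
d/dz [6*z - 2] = 6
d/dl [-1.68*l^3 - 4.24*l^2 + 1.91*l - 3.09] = -5.04*l^2 - 8.48*l + 1.91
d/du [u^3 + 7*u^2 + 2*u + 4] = 3*u^2 + 14*u + 2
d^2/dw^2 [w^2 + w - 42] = 2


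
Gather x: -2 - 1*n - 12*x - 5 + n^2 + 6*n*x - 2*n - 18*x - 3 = n^2 - 3*n + x*(6*n - 30) - 10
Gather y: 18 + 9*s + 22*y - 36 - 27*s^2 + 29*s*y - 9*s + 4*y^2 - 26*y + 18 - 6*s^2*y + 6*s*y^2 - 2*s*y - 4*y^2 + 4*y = -27*s^2 + 6*s*y^2 + y*(-6*s^2 + 27*s)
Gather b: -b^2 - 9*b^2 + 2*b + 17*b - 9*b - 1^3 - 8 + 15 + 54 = -10*b^2 + 10*b + 60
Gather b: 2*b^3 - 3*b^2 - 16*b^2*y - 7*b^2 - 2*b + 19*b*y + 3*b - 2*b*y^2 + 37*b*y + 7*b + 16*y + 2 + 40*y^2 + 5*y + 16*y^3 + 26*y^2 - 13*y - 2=2*b^3 + b^2*(-16*y - 10) + b*(-2*y^2 + 56*y + 8) + 16*y^3 + 66*y^2 + 8*y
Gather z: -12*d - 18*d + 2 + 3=5 - 30*d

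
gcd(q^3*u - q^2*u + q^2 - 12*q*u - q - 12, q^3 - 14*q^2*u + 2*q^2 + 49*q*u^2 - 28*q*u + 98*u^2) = 1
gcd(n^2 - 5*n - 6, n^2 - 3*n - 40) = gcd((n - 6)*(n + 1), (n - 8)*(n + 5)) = 1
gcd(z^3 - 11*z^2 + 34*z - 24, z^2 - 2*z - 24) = z - 6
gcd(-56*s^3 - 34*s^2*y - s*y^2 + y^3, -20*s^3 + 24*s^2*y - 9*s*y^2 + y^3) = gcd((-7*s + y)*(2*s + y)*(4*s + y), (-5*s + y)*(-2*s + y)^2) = 1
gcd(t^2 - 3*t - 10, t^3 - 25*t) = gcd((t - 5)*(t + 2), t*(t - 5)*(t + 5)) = t - 5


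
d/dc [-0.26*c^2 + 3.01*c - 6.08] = 3.01 - 0.52*c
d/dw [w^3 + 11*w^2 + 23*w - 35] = 3*w^2 + 22*w + 23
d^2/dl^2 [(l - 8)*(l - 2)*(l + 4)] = 6*l - 12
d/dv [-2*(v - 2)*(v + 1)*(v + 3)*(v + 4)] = -8*v^3 - 36*v^2 - 12*v + 52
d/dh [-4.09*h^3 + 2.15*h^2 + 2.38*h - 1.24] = -12.27*h^2 + 4.3*h + 2.38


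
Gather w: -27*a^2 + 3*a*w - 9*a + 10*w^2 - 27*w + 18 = -27*a^2 - 9*a + 10*w^2 + w*(3*a - 27) + 18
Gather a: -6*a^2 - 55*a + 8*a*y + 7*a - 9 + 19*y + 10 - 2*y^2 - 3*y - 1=-6*a^2 + a*(8*y - 48) - 2*y^2 + 16*y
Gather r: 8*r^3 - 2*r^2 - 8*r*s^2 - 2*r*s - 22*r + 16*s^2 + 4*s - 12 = 8*r^3 - 2*r^2 + r*(-8*s^2 - 2*s - 22) + 16*s^2 + 4*s - 12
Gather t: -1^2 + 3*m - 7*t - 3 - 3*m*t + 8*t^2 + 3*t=3*m + 8*t^2 + t*(-3*m - 4) - 4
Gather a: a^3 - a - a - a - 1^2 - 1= a^3 - 3*a - 2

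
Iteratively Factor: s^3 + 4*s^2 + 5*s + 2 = (s + 1)*(s^2 + 3*s + 2) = (s + 1)*(s + 2)*(s + 1)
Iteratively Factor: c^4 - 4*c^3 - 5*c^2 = (c - 5)*(c^3 + c^2) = c*(c - 5)*(c^2 + c) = c^2*(c - 5)*(c + 1)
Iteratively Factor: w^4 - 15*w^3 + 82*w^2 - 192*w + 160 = (w - 2)*(w^3 - 13*w^2 + 56*w - 80) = (w - 4)*(w - 2)*(w^2 - 9*w + 20) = (w - 5)*(w - 4)*(w - 2)*(w - 4)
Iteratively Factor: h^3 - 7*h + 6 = (h + 3)*(h^2 - 3*h + 2) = (h - 2)*(h + 3)*(h - 1)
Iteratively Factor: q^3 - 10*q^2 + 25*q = (q)*(q^2 - 10*q + 25) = q*(q - 5)*(q - 5)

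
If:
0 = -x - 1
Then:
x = -1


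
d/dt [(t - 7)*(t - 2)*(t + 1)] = 3*t^2 - 16*t + 5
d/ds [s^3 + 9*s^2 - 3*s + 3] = 3*s^2 + 18*s - 3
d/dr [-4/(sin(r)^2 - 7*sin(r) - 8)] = 4*(2*sin(r) - 7)*cos(r)/((sin(r) - 8)^2*(sin(r) + 1)^2)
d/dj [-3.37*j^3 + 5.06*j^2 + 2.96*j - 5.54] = -10.11*j^2 + 10.12*j + 2.96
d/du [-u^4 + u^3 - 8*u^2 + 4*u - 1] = -4*u^3 + 3*u^2 - 16*u + 4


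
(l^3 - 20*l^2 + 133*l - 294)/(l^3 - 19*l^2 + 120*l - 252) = (l - 7)/(l - 6)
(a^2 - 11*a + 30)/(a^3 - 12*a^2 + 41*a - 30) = 1/(a - 1)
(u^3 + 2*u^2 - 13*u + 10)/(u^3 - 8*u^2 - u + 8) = (u^2 + 3*u - 10)/(u^2 - 7*u - 8)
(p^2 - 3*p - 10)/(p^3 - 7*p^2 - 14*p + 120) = (p + 2)/(p^2 - 2*p - 24)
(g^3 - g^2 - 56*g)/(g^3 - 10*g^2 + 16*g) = (g + 7)/(g - 2)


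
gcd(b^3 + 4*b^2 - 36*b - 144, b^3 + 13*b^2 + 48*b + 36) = b + 6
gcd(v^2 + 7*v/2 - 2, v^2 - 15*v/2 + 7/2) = v - 1/2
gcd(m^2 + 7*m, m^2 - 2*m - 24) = 1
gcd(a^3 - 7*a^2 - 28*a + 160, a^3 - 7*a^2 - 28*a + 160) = a^3 - 7*a^2 - 28*a + 160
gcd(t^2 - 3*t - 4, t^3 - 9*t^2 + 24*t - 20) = 1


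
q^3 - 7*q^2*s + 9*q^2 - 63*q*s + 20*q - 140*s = (q + 4)*(q + 5)*(q - 7*s)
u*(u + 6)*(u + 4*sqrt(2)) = u^3 + 4*sqrt(2)*u^2 + 6*u^2 + 24*sqrt(2)*u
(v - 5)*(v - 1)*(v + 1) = v^3 - 5*v^2 - v + 5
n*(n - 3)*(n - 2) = n^3 - 5*n^2 + 6*n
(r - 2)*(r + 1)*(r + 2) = r^3 + r^2 - 4*r - 4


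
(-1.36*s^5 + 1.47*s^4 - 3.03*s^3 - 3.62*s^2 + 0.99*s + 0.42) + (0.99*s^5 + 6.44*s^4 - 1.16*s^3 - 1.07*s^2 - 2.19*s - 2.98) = -0.37*s^5 + 7.91*s^4 - 4.19*s^3 - 4.69*s^2 - 1.2*s - 2.56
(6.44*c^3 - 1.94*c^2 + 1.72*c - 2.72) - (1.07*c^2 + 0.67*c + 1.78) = 6.44*c^3 - 3.01*c^2 + 1.05*c - 4.5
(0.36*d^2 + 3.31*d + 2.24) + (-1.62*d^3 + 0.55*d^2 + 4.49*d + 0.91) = -1.62*d^3 + 0.91*d^2 + 7.8*d + 3.15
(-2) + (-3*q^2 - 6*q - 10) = -3*q^2 - 6*q - 12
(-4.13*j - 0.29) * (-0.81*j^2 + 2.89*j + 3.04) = 3.3453*j^3 - 11.7008*j^2 - 13.3933*j - 0.8816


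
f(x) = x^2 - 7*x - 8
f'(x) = 2*x - 7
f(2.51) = -19.27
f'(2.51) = -1.98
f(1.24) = -15.14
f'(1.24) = -4.52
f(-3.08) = 23.05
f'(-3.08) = -13.16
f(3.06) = -20.06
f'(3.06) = -0.88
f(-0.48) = -4.41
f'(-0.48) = -7.96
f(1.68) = -16.94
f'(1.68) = -3.64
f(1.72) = -17.08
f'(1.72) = -3.56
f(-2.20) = 12.24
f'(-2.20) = -11.40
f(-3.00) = 22.00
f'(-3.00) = -13.00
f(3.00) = -20.00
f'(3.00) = -1.00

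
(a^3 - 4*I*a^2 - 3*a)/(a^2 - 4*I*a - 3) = a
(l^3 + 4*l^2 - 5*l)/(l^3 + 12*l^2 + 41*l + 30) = l*(l - 1)/(l^2 + 7*l + 6)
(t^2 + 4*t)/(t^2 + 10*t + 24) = t/(t + 6)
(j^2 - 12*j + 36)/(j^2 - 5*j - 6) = (j - 6)/(j + 1)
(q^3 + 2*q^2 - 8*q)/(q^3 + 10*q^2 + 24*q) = (q - 2)/(q + 6)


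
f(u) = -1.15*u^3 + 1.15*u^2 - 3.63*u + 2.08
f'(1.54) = -8.27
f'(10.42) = -354.25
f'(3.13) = -30.23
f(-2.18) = 27.37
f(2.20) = -12.59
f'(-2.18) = -25.04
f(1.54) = -4.98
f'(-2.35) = -28.09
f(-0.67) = 5.37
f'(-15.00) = -814.38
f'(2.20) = -15.27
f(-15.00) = 4196.53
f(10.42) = -1211.95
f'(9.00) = -262.38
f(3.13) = -33.28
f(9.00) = -775.79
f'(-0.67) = -6.72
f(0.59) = 0.10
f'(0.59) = -3.47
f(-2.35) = 31.89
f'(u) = -3.45*u^2 + 2.3*u - 3.63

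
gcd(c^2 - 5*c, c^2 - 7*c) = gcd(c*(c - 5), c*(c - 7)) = c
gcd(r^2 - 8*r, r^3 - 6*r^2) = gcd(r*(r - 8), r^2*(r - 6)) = r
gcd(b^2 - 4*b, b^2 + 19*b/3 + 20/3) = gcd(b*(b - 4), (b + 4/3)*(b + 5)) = 1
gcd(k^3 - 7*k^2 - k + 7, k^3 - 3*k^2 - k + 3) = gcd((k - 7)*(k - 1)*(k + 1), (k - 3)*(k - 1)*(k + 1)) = k^2 - 1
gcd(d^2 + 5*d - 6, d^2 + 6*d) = d + 6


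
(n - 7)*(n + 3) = n^2 - 4*n - 21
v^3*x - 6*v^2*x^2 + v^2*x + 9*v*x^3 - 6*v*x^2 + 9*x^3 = (v - 3*x)^2*(v*x + x)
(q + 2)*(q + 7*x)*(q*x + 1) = q^3*x + 7*q^2*x^2 + 2*q^2*x + q^2 + 14*q*x^2 + 7*q*x + 2*q + 14*x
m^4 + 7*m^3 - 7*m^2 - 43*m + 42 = (m - 2)*(m - 1)*(m + 3)*(m + 7)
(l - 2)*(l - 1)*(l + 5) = l^3 + 2*l^2 - 13*l + 10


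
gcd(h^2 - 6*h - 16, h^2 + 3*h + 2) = h + 2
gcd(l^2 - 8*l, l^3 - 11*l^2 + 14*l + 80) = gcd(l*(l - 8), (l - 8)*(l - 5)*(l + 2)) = l - 8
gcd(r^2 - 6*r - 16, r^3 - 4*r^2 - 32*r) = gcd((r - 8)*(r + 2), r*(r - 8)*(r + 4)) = r - 8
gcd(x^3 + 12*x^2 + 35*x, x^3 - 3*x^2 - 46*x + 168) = x + 7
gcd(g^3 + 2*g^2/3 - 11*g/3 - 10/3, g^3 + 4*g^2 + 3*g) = g + 1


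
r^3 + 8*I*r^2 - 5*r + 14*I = (r - I)*(r + 2*I)*(r + 7*I)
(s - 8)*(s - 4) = s^2 - 12*s + 32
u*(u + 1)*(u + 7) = u^3 + 8*u^2 + 7*u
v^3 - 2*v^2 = v^2*(v - 2)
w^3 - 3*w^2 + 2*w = w*(w - 2)*(w - 1)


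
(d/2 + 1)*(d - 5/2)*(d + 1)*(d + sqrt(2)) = d^4/2 + d^3/4 + sqrt(2)*d^3/2 - 11*d^2/4 + sqrt(2)*d^2/4 - 11*sqrt(2)*d/4 - 5*d/2 - 5*sqrt(2)/2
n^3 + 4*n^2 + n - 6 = (n - 1)*(n + 2)*(n + 3)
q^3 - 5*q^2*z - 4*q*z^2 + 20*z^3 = (q - 5*z)*(q - 2*z)*(q + 2*z)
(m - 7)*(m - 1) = m^2 - 8*m + 7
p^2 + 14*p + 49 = (p + 7)^2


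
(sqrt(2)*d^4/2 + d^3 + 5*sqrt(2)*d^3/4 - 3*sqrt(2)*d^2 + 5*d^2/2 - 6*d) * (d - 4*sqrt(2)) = sqrt(2)*d^5/2 - 3*d^4 + 5*sqrt(2)*d^4/4 - 7*sqrt(2)*d^3 - 15*d^3/2 - 10*sqrt(2)*d^2 + 18*d^2 + 24*sqrt(2)*d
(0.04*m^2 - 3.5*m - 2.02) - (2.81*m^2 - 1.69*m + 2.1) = -2.77*m^2 - 1.81*m - 4.12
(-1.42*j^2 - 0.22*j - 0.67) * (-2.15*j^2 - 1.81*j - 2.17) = 3.053*j^4 + 3.0432*j^3 + 4.9201*j^2 + 1.6901*j + 1.4539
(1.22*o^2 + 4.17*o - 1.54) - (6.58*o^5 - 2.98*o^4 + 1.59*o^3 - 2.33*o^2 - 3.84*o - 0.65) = -6.58*o^5 + 2.98*o^4 - 1.59*o^3 + 3.55*o^2 + 8.01*o - 0.89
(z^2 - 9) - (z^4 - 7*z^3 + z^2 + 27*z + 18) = -z^4 + 7*z^3 - 27*z - 27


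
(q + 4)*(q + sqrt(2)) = q^2 + sqrt(2)*q + 4*q + 4*sqrt(2)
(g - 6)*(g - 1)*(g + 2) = g^3 - 5*g^2 - 8*g + 12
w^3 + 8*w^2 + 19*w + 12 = (w + 1)*(w + 3)*(w + 4)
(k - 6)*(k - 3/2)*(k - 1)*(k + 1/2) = k^4 - 8*k^3 + 49*k^2/4 - 3*k/4 - 9/2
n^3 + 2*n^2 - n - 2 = (n - 1)*(n + 1)*(n + 2)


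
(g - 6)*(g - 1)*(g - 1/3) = g^3 - 22*g^2/3 + 25*g/3 - 2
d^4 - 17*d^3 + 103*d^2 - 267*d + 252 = (d - 7)*(d - 4)*(d - 3)^2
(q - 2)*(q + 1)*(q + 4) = q^3 + 3*q^2 - 6*q - 8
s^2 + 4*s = s*(s + 4)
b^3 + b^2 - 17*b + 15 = (b - 3)*(b - 1)*(b + 5)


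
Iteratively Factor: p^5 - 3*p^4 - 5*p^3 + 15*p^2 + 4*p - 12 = (p + 2)*(p^4 - 5*p^3 + 5*p^2 + 5*p - 6) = (p - 1)*(p + 2)*(p^3 - 4*p^2 + p + 6) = (p - 2)*(p - 1)*(p + 2)*(p^2 - 2*p - 3) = (p - 2)*(p - 1)*(p + 1)*(p + 2)*(p - 3)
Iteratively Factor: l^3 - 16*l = (l - 4)*(l^2 + 4*l) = (l - 4)*(l + 4)*(l)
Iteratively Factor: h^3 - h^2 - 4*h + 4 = (h - 2)*(h^2 + h - 2) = (h - 2)*(h - 1)*(h + 2)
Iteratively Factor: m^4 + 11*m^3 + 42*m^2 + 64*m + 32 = (m + 4)*(m^3 + 7*m^2 + 14*m + 8) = (m + 4)^2*(m^2 + 3*m + 2) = (m + 1)*(m + 4)^2*(m + 2)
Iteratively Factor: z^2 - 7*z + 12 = (z - 3)*(z - 4)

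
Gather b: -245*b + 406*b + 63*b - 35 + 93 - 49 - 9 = 224*b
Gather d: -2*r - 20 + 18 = -2*r - 2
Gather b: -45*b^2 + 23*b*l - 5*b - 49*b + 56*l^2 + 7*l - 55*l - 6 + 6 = -45*b^2 + b*(23*l - 54) + 56*l^2 - 48*l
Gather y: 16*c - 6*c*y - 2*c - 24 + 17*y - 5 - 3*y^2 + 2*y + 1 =14*c - 3*y^2 + y*(19 - 6*c) - 28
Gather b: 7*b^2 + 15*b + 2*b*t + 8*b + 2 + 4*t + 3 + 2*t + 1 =7*b^2 + b*(2*t + 23) + 6*t + 6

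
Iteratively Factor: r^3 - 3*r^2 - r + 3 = (r + 1)*(r^2 - 4*r + 3) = (r - 3)*(r + 1)*(r - 1)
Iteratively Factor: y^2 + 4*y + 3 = (y + 3)*(y + 1)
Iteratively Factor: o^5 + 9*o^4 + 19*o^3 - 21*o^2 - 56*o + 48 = (o + 4)*(o^4 + 5*o^3 - o^2 - 17*o + 12) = (o - 1)*(o + 4)*(o^3 + 6*o^2 + 5*o - 12) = (o - 1)*(o + 4)^2*(o^2 + 2*o - 3) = (o - 1)^2*(o + 4)^2*(o + 3)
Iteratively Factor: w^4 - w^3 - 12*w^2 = (w + 3)*(w^3 - 4*w^2) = w*(w + 3)*(w^2 - 4*w) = w*(w - 4)*(w + 3)*(w)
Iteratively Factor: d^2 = (d)*(d)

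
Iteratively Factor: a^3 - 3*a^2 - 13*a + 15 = (a + 3)*(a^2 - 6*a + 5) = (a - 1)*(a + 3)*(a - 5)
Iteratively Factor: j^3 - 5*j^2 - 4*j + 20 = (j - 2)*(j^2 - 3*j - 10) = (j - 5)*(j - 2)*(j + 2)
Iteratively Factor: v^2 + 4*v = (v + 4)*(v)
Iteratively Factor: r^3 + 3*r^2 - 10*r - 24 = (r + 2)*(r^2 + r - 12) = (r - 3)*(r + 2)*(r + 4)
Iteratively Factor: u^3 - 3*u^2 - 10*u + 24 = (u - 2)*(u^2 - u - 12) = (u - 2)*(u + 3)*(u - 4)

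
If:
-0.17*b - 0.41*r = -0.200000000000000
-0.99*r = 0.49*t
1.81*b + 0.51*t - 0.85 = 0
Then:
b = 0.60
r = 0.24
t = -0.48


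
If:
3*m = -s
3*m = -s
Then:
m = -s/3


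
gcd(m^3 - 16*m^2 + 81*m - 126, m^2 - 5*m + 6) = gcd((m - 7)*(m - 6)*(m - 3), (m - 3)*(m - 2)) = m - 3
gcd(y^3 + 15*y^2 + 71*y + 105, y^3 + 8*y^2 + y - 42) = y^2 + 10*y + 21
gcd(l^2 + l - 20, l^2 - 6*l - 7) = 1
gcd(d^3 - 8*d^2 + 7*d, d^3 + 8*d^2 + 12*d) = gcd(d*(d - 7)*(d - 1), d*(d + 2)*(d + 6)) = d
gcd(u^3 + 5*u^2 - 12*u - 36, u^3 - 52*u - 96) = u^2 + 8*u + 12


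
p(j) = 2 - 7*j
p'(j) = -7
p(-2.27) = 17.89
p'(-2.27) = -7.00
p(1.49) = -8.43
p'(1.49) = -7.00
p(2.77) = -17.39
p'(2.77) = -7.00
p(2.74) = -17.18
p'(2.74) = -7.00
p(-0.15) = 3.05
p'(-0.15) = -7.00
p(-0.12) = 2.84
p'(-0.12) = -7.00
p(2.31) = -14.17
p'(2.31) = -7.00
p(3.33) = -21.31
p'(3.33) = -7.00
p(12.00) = -82.00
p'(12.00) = -7.00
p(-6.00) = 44.00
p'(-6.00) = -7.00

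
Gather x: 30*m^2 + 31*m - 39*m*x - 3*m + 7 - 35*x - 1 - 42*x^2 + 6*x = 30*m^2 + 28*m - 42*x^2 + x*(-39*m - 29) + 6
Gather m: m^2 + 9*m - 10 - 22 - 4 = m^2 + 9*m - 36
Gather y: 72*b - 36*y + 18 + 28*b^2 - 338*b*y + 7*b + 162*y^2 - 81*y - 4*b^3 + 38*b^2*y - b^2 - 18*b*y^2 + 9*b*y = -4*b^3 + 27*b^2 + 79*b + y^2*(162 - 18*b) + y*(38*b^2 - 329*b - 117) + 18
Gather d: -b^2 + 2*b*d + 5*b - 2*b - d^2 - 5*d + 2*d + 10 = -b^2 + 3*b - d^2 + d*(2*b - 3) + 10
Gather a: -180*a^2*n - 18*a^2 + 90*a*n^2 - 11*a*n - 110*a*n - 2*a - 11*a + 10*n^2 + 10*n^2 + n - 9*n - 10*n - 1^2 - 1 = a^2*(-180*n - 18) + a*(90*n^2 - 121*n - 13) + 20*n^2 - 18*n - 2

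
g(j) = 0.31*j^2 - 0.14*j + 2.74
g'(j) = 0.62*j - 0.14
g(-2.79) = 5.54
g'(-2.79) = -1.87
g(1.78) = 3.47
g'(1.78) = 0.96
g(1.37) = 3.13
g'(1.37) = 0.71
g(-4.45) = 9.50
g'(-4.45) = -2.90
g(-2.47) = 4.98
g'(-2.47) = -1.67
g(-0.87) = 3.10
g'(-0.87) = -0.68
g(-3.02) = 5.99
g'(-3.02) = -2.01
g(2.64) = 4.53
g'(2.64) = 1.50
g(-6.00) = 14.74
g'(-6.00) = -3.86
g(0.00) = 2.74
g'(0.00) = -0.14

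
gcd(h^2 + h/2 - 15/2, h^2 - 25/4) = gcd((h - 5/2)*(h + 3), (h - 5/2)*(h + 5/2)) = h - 5/2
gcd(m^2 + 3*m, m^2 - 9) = m + 3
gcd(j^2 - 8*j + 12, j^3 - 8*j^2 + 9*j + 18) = j - 6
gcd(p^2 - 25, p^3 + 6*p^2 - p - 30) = p + 5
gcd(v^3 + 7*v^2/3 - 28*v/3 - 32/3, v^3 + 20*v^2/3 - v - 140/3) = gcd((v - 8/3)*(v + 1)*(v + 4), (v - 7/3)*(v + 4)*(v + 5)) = v + 4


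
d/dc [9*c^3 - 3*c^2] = 3*c*(9*c - 2)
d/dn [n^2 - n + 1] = 2*n - 1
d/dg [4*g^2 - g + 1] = 8*g - 1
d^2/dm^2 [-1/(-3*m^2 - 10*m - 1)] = 2*(-9*m^2 - 30*m + 4*(3*m + 5)^2 - 3)/(3*m^2 + 10*m + 1)^3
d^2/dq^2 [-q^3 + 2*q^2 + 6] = 4 - 6*q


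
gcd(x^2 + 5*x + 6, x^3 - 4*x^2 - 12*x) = x + 2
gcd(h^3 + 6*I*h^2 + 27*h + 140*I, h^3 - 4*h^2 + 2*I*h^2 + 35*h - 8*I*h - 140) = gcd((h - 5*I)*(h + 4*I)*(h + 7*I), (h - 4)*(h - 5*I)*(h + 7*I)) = h^2 + 2*I*h + 35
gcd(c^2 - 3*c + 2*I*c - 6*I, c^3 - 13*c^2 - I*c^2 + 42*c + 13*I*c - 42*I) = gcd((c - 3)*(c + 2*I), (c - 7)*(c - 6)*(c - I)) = 1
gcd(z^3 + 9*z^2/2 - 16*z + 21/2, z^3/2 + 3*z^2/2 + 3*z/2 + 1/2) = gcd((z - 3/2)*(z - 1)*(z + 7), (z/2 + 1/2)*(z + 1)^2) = 1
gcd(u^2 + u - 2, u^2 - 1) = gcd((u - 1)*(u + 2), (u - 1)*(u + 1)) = u - 1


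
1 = 1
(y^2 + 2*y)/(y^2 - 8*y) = (y + 2)/(y - 8)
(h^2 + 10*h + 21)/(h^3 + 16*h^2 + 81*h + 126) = 1/(h + 6)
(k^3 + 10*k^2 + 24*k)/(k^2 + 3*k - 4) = k*(k + 6)/(k - 1)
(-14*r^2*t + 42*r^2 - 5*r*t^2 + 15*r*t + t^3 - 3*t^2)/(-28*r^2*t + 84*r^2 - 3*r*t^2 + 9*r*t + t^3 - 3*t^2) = (2*r + t)/(4*r + t)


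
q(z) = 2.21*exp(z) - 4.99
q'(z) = 2.21*exp(z)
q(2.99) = 38.96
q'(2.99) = 43.95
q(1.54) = 5.32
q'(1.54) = 10.31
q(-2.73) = -4.85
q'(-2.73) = 0.14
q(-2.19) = -4.74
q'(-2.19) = 0.25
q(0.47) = -1.45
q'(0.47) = 3.54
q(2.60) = 24.76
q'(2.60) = 29.75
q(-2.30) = -4.77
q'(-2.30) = 0.22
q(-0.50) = -3.65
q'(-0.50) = 1.34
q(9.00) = 17902.83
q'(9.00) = 17907.82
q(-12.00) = -4.99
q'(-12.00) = 0.00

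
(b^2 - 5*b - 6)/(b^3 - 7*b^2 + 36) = (b + 1)/(b^2 - b - 6)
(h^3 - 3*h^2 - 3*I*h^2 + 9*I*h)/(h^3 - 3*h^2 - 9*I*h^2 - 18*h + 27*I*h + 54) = h/(h - 6*I)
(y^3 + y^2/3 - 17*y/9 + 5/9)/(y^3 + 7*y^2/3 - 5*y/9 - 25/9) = (3*y - 1)/(3*y + 5)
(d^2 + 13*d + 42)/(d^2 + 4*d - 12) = (d + 7)/(d - 2)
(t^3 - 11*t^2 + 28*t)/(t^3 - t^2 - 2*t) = (-t^2 + 11*t - 28)/(-t^2 + t + 2)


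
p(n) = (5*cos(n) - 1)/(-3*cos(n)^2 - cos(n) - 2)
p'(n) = (-6*sin(n)*cos(n) - sin(n))*(5*cos(n) - 1)/(-3*cos(n)^2 - cos(n) - 2)^2 - 5*sin(n)/(-3*cos(n)^2 - cos(n) - 2)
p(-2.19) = 1.61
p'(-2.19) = -0.34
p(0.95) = -0.53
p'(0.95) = 0.59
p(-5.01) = -0.18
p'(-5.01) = 1.68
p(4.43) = 1.22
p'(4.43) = -2.05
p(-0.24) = -0.66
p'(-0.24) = -0.02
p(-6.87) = -0.64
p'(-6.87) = -0.13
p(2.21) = 1.61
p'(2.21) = 0.27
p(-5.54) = -0.61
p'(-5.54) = 0.26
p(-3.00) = 1.51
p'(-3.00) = 0.09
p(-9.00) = 1.55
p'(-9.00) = 0.22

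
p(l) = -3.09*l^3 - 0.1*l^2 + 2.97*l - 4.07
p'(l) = -9.27*l^2 - 0.2*l + 2.97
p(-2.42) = 31.95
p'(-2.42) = -50.83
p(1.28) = -6.91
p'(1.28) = -12.47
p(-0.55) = -5.22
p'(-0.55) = 0.28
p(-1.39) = -0.09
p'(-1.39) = -14.66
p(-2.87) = 59.63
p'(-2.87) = -72.81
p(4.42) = -259.72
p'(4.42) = -179.02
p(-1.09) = -3.42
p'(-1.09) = -7.83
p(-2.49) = 35.62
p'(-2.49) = -54.01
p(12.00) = -5322.35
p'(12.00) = -1334.31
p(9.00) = -2238.05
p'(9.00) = -749.70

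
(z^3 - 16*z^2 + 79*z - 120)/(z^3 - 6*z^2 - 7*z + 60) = (z^2 - 11*z + 24)/(z^2 - z - 12)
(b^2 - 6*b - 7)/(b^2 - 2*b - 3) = (b - 7)/(b - 3)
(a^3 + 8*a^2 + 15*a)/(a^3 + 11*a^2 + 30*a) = (a + 3)/(a + 6)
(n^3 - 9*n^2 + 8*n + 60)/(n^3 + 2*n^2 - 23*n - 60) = (n^2 - 4*n - 12)/(n^2 + 7*n + 12)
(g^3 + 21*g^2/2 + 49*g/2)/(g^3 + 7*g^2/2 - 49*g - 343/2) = g/(g - 7)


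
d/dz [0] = 0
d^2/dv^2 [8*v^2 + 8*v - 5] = 16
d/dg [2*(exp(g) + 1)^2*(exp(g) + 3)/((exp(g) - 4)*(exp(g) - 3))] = 2*(exp(4*g) - 14*exp(3*g) - 6*exp(2*g) + 114*exp(g) + 105)*exp(g)/(exp(4*g) - 14*exp(3*g) + 73*exp(2*g) - 168*exp(g) + 144)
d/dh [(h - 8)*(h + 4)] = 2*h - 4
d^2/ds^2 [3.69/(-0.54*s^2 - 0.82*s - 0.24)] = (2.152008*s^2 + 3.267864*s - 3.69*(1.08*s + 0.82)*(2.16*s + 1.64) + 0.956448)/(0.54*s^2 + 0.82*s + 0.24)^3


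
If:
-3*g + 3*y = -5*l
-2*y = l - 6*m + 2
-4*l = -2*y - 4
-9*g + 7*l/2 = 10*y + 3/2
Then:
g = 19/27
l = 73/99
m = 167/594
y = -52/99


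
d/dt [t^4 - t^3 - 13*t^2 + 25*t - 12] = 4*t^3 - 3*t^2 - 26*t + 25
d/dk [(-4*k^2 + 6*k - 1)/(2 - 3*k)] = (12*k^2 - 16*k + 9)/(9*k^2 - 12*k + 4)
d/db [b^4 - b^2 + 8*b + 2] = 4*b^3 - 2*b + 8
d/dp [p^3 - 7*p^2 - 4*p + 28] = 3*p^2 - 14*p - 4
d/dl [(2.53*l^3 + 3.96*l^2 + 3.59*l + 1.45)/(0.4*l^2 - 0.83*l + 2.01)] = (1.012*l^4 - 4.1998*l^3 + 10.5331*l^2 + 14.7592*l + 8.4194)/(0.16*l^4 - 0.664*l^3 + 2.2969*l^2 - 3.3366*l + 4.0401)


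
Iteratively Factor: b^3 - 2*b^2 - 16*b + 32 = (b + 4)*(b^2 - 6*b + 8) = (b - 2)*(b + 4)*(b - 4)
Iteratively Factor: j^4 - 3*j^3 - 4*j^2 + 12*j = (j - 3)*(j^3 - 4*j) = (j - 3)*(j - 2)*(j^2 + 2*j) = (j - 3)*(j - 2)*(j + 2)*(j)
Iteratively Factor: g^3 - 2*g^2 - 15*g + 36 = (g + 4)*(g^2 - 6*g + 9) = (g - 3)*(g + 4)*(g - 3)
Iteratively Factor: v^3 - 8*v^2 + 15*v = (v)*(v^2 - 8*v + 15) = v*(v - 5)*(v - 3)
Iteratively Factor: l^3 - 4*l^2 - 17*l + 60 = (l + 4)*(l^2 - 8*l + 15) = (l - 3)*(l + 4)*(l - 5)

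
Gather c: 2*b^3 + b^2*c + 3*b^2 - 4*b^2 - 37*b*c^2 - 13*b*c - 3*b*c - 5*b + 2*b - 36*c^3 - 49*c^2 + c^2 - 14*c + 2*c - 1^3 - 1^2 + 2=2*b^3 - b^2 - 3*b - 36*c^3 + c^2*(-37*b - 48) + c*(b^2 - 16*b - 12)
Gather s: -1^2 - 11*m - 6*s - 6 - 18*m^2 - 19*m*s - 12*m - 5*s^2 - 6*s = -18*m^2 - 23*m - 5*s^2 + s*(-19*m - 12) - 7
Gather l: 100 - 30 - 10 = 60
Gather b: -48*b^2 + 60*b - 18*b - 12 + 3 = -48*b^2 + 42*b - 9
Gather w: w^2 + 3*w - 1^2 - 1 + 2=w^2 + 3*w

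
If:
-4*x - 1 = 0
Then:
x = -1/4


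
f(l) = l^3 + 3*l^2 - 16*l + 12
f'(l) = 3*l^2 + 6*l - 16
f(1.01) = -0.07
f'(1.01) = -6.88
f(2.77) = 11.95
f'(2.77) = 23.64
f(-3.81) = 61.20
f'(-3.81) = 4.69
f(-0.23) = 15.83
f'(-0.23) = -17.22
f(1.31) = -1.56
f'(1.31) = -2.99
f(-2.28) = 52.22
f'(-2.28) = -14.08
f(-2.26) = 51.94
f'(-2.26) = -14.24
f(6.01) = 241.28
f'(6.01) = 128.42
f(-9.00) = -330.00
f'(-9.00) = 173.00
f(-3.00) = 60.00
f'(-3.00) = -7.00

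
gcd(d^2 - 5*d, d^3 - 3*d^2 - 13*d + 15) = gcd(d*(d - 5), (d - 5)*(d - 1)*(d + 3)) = d - 5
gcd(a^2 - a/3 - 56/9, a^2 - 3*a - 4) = 1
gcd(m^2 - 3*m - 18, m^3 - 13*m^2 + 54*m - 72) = m - 6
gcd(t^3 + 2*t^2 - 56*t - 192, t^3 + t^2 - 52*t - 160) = t^2 - 4*t - 32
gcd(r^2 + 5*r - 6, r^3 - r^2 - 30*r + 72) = r + 6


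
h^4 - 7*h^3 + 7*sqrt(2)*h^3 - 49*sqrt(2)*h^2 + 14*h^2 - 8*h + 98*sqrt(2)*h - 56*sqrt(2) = (h - 4)*(h - 2)*(h - 1)*(h + 7*sqrt(2))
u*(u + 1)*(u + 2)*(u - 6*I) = u^4 + 3*u^3 - 6*I*u^3 + 2*u^2 - 18*I*u^2 - 12*I*u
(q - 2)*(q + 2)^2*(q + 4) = q^4 + 6*q^3 + 4*q^2 - 24*q - 32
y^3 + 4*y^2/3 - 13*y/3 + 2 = (y - 1)*(y - 2/3)*(y + 3)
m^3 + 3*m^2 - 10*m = m*(m - 2)*(m + 5)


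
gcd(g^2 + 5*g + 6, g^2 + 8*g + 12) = g + 2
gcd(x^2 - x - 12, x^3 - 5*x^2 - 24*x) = x + 3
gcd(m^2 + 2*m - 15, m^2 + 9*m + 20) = m + 5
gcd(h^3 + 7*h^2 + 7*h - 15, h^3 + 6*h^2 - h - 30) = h^2 + 8*h + 15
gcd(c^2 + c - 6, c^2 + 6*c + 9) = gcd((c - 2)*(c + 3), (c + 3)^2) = c + 3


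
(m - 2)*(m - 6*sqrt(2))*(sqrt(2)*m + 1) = sqrt(2)*m^3 - 11*m^2 - 2*sqrt(2)*m^2 - 6*sqrt(2)*m + 22*m + 12*sqrt(2)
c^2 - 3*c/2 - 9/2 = (c - 3)*(c + 3/2)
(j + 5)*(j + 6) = j^2 + 11*j + 30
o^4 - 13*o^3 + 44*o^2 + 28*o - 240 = (o - 6)*(o - 5)*(o - 4)*(o + 2)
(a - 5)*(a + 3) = a^2 - 2*a - 15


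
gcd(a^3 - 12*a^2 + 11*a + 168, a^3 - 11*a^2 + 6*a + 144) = a^2 - 5*a - 24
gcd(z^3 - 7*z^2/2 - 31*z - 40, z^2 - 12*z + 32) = z - 8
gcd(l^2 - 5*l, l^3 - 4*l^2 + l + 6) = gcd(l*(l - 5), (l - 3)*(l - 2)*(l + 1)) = 1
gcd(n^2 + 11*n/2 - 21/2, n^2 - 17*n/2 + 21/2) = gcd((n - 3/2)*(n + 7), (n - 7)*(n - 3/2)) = n - 3/2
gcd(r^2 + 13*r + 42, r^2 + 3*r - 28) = r + 7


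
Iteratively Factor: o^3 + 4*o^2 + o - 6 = (o + 3)*(o^2 + o - 2) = (o + 2)*(o + 3)*(o - 1)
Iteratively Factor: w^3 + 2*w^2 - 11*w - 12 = (w + 1)*(w^2 + w - 12) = (w + 1)*(w + 4)*(w - 3)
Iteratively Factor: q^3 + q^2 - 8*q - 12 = (q + 2)*(q^2 - q - 6) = (q + 2)^2*(q - 3)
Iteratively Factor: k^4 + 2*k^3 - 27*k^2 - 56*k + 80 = (k + 4)*(k^3 - 2*k^2 - 19*k + 20) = (k - 1)*(k + 4)*(k^2 - k - 20) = (k - 5)*(k - 1)*(k + 4)*(k + 4)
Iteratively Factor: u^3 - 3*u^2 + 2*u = (u)*(u^2 - 3*u + 2) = u*(u - 1)*(u - 2)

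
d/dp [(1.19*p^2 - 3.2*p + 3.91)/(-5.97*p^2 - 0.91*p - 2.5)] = (-20.1869*p^2 + 40.7354*p + 11.5581)/(35.6409*p^4 + 10.8654*p^3 + 30.6781*p^2 + 4.55*p + 6.25)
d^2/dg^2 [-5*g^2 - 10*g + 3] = -10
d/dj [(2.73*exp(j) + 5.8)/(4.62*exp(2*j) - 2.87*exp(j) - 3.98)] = (-12.6126*exp(2*j) - 53.592*exp(j) + 5.7806)*exp(j)/(21.3444*exp(4*j) - 26.5188*exp(3*j) - 28.5383*exp(2*j) + 22.8452*exp(j) + 15.8404)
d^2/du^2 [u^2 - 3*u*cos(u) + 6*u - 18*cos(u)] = 3*u*cos(u) + 6*sin(u) + 18*cos(u) + 2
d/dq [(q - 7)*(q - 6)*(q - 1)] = 3*q^2 - 28*q + 55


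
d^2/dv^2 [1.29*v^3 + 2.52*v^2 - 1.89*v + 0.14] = 7.74*v + 5.04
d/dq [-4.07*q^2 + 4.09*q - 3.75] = 4.09 - 8.14*q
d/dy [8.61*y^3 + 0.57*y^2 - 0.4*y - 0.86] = 25.83*y^2 + 1.14*y - 0.4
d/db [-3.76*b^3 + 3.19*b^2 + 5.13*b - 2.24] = -11.28*b^2 + 6.38*b + 5.13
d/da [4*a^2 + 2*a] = 8*a + 2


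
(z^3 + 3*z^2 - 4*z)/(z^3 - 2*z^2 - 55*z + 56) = z*(z + 4)/(z^2 - z - 56)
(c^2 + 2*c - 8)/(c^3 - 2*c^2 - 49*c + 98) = (c + 4)/(c^2 - 49)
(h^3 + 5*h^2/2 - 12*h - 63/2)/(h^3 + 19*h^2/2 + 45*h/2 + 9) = (2*h^2 - h - 21)/(2*h^2 + 13*h + 6)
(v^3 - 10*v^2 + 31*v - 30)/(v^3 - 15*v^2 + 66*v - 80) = (v - 3)/(v - 8)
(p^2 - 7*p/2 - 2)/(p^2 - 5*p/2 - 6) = (2*p + 1)/(2*p + 3)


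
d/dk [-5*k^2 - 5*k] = -10*k - 5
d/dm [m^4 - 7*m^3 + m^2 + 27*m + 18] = 4*m^3 - 21*m^2 + 2*m + 27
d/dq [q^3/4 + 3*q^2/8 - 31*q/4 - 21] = 3*q^2/4 + 3*q/4 - 31/4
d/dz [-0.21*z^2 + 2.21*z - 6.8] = 2.21 - 0.42*z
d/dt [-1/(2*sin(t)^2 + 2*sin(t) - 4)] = (2*sin(t) + 1)*cos(t)/(2*(sin(t)^2 + sin(t) - 2)^2)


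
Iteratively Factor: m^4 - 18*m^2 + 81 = (m - 3)*(m^3 + 3*m^2 - 9*m - 27) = (m - 3)^2*(m^2 + 6*m + 9) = (m - 3)^2*(m + 3)*(m + 3)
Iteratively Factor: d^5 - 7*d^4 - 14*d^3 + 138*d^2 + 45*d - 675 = (d - 5)*(d^4 - 2*d^3 - 24*d^2 + 18*d + 135) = (d - 5)*(d + 3)*(d^3 - 5*d^2 - 9*d + 45) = (d - 5)*(d - 3)*(d + 3)*(d^2 - 2*d - 15) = (d - 5)*(d - 3)*(d + 3)^2*(d - 5)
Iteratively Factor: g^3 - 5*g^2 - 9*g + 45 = (g + 3)*(g^2 - 8*g + 15) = (g - 3)*(g + 3)*(g - 5)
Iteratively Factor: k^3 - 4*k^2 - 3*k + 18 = (k - 3)*(k^2 - k - 6) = (k - 3)^2*(k + 2)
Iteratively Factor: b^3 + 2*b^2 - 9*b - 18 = (b + 2)*(b^2 - 9) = (b + 2)*(b + 3)*(b - 3)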